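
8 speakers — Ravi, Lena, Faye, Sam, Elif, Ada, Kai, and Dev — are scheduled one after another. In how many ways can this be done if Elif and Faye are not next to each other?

Of the 8! = 40320 arrangements, those with Elif and Faye adjacent number 2 × 7! = 10080 (treat the pair as a block with 2 internal orders).
Complementary counting: 40320 − 10080 = 30240.

30240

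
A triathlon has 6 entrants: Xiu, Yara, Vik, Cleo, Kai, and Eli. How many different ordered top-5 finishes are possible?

This is an ordered selection of 5 from 6: P(6,5).
That gives 6 × 5 × 4 × 3 × 2 = 720.

720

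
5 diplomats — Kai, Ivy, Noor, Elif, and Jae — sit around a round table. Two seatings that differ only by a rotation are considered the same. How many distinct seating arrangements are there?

24

Around a circle, 5 distinct people have 5!/5 = (4)! = 24 rotationally distinct seatings.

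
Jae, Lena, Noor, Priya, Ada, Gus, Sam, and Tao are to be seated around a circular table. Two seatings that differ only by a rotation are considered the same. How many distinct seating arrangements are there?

Seat Jae anywhere (absorbing the rotational symmetry), then permute the other 7: (7)! = 5040.

5040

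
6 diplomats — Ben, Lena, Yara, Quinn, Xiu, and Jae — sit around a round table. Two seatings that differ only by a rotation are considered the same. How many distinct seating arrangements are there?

Around a circle, 6 distinct people have 6!/6 = (5)! = 120 rotationally distinct seatings.

120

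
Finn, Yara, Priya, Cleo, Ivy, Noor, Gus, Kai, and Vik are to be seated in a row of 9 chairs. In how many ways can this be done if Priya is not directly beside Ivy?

Of the 9! = 362880 arrangements, those with Priya and Ivy adjacent number 2 × 8! = 80640 (treat the pair as a block with 2 internal orders).
So 362880 − 80640 = 282240 arrangements keep them apart.

282240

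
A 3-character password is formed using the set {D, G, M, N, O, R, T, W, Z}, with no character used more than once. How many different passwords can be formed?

Choose and order 3 of the 9 symbols: the first character has 9 options, the next 8, then 7.
That product is 9 × 8 × 7 = 504.

504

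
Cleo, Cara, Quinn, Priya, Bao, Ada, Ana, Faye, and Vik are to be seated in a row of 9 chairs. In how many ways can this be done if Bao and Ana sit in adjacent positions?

Treat {Bao, Ana} as a single unit. There are 8 units to order, and the pair itself can be ordered 2 ways.
So the count is 2·(8)! = 80640.

80640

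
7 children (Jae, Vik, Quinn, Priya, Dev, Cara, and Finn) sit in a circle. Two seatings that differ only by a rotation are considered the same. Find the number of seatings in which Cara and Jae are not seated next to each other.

All circular seatings of 7 people number (6)! = 720.
Seatings with Cara beside Jae: treat them as a block with 2 internal orders, giving 2 × (5)! = 240.
Subtracting, 720 − 240 = 480.

480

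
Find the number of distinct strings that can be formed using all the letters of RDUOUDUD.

The 8 letters of RDUOUDUD have repeats: D appearing 3 times and U appearing 3 times.
The number of distinct arrangements is 8!/(3!·3!) = 40320/36 = 1120.

1120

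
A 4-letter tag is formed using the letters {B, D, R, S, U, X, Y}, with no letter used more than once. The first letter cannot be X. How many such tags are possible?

The first letter has 7−1 = 6 choices (anything except X).
The remaining 3 letters are filled from the other 6 symbols without repetition: 6 × 5 × 4 = 120.
Total: 6 × 120 = 720.

720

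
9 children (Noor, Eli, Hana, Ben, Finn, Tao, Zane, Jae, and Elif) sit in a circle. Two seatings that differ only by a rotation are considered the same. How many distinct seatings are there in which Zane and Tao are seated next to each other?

Treat {Zane, Tao} as one unit (2 internal orders) and seat the resulting 8 units around the table: (7)! circular arrangements.
So 2 × (7)! = 2 × 5040 = 10080.

10080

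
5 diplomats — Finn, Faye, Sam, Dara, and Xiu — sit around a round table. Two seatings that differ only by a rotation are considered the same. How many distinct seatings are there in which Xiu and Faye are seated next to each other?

Treat {Xiu, Faye} as one unit (2 internal orders) and seat the resulting 4 units around the table: (3)! circular arrangements.
So 2 × (3)! = 2 × 6 = 12.

12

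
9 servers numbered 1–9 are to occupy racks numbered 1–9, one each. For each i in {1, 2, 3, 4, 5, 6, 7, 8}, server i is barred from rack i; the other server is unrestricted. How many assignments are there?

148329

Let Aᵢ (for 1 ≤ i ≤ 8) be the placements that put server i in its forbidden rack. Any j of these fix j positions, leaving (9−j)! ways to fill the rest, and there are C(8,j) ways to pick which j.
By inclusion–exclusion, the number of valid placements is Σ_{j=0}^{8} (−1)^j C(8,j)·(9−j)!.
Computing: 362880 − 322560 + 141120 − 40320 + 8400 − 1344 + 168 − 16 + 1 = 148329.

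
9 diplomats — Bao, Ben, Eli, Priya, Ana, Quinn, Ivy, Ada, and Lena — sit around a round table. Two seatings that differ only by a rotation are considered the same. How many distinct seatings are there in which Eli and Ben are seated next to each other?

10080

Treat {Eli, Ben} as one unit (2 internal orders) and seat the resulting 8 units around the table: (7)! circular arrangements.
So 2 × (7)! = 2 × 5040 = 10080.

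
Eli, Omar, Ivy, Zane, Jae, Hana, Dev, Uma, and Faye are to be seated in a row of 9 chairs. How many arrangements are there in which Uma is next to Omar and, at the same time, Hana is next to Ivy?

Treat {Uma,Omar} as one block (2 orders) and {Hana,Ivy} as another (2 orders).
That leaves 7 units to arrange: 2 × 2 × 7! = 4 × 5040 = 20160.

20160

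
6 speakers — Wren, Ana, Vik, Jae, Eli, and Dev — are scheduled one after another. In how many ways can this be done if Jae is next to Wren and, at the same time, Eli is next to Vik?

Treat {Jae,Wren} as one block (2 orders) and {Eli,Vik} as another (2 orders).
That leaves 4 units to arrange: 2 × 2 × 4! = 4 × 24 = 96.

96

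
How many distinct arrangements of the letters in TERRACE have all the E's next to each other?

Treat the 2 copies of E as a single block. The multiset to arrange is then {EE, A, C, R, R, T}, 6 items in all.
That gives (6)!/(2!) = 360 arrangements.

360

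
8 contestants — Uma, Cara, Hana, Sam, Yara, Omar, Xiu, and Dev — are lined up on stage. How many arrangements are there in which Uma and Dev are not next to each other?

Of the 8! = 40320 arrangements, those with Uma and Dev adjacent number 2 × 7! = 10080 (treat the pair as a block with 2 internal orders).
So 40320 − 10080 = 30240 arrangements keep them apart.

30240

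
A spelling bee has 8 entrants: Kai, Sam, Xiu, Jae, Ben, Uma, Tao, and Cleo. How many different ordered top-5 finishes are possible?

6720

This is an ordered selection of 5 from 8: P(8,5).
That gives 8 × 7 × 6 × 5 × 4 = 6720.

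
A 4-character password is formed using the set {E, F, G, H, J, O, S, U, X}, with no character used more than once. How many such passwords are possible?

Choose and order 4 of the 9 symbols: the first character has 9 options, the next 8, then 7, 6.
That product is 9 × 8 × 7 × 6 = 3024.

3024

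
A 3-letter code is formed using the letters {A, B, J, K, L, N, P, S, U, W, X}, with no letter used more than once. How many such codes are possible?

With no repetition, fill the 3 letters in order: 11 choices, then 10, down to 9.
That product is 11 × 10 × 9 = 990.

990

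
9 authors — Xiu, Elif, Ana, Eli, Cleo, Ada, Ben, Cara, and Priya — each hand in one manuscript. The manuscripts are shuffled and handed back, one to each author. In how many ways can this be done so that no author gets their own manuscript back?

This is the derangement count D_9: permutations of 9 items with no fixed point.
By inclusion–exclusion this is Σ_{j=0}^{9} (−1)^j C(9,j)·(9−j)!.
Computing: 362880 − 362880 + 181440 − 60480 + 15120 − 3024 + 504 − 72 + 9 − 1 = 133496.

133496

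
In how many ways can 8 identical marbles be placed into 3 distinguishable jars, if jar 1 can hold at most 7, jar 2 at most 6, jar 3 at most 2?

20

Without the upper bounds there are C(10,2) = 45 ways to split 8 among 3 jars.
Subtract solutions that violate a single cap (substitute x_i' = x_i − (cap_i+1)): x_1 ≥ 8 gives C(2,2) = 1; x_2 ≥ 7 gives C(3,2) = 3; x_3 ≥ 3 gives C(7,2) = 21. Together 25.
No two caps can be exceeded simultaneously, so the pair terms are all 0.
By inclusion–exclusion the count is 45 − 25 + 0 = 20.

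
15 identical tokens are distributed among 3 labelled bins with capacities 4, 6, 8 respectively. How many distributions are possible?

10

Without the upper bounds there are C(17,2) = 136 ways to split 15 among 3 bins.
Subtract solutions that violate a single cap (substitute x_i' = x_i − (cap_i+1)): x_1 ≥ 5 gives C(12,2) = 66; x_2 ≥ 7 gives C(10,2) = 45; x_3 ≥ 9 gives C(8,2) = 28. Together 139.
Add back pairs where two caps are both exceeded: 10 + 3 + 0 = 13.
By inclusion–exclusion the count is 136 − 139 + 13 = 10.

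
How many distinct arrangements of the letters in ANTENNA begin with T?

60

With the first slot taken by T, it remains to arrange the other 6 letters (ANENNA).
Those 6 letters have A appearing twice and N appearing 3 times, giving (6)!/(3!·2!) = 60.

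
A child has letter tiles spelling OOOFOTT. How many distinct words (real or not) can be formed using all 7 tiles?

The 7 letters of OOOFOTT have repeats: O appearing 4 times and T appearing twice.
Dividing 7! = 5040 by 4!·2! = 48 for the repeated letters gives 105.

105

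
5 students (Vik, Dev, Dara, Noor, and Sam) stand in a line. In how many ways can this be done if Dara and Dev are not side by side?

72

There are 5! = 120 arrangements in all. If Dara and Dev are adjacent, merging them into one block gives 2·(4)! = 48 arrangements.
So 120 − 48 = 72 arrangements keep them apart.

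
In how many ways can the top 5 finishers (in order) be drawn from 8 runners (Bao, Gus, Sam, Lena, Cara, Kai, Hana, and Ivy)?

There are 8 choices for 1st place, 7 for 2nd, and so on down to 4 for position 5.
That gives 8 × 7 × 6 × 5 × 4 = 6720.

6720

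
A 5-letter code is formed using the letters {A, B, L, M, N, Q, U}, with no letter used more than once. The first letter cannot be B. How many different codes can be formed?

2160

The first letter has 7−1 = 6 choices (anything except B).
The remaining 4 letters are filled from the other 6 symbols without repetition: 6 × 5 × 4 × 3 = 360.
Total: 6 × 360 = 2160.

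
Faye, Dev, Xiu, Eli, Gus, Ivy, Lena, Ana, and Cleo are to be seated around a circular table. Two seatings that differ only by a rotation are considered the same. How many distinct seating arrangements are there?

Around a circle, 9 distinct people have 9!/9 = (8)! = 40320 rotationally distinct seatings.

40320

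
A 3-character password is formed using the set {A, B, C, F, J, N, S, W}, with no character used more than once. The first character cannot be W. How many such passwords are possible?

The first character has 8−1 = 7 choices (anything except W).
The remaining 2 characters are filled from the other 7 symbols without repetition: 7 × 6 = 42.
Total: 7 × 42 = 294.

294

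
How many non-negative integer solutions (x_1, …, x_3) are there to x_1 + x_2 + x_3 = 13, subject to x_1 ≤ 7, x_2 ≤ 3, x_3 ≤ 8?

By stars and bars, unrestricted non-negative solutions to x_1+…+x_3 = 13 number C(13+2,2) = 105.
Subtract solutions that violate a single cap (substitute x_i' = x_i − (cap_i+1)): x_1 ≥ 8 gives C(7,2) = 21; x_2 ≥ 4 gives C(11,2) = 55; x_3 ≥ 9 gives C(6,2) = 15. Together 91.
Add back pairs where two caps are both exceeded: 3 + 0 + 1 = 4.
By inclusion–exclusion the count is 105 − 91 + 4 = 18.

18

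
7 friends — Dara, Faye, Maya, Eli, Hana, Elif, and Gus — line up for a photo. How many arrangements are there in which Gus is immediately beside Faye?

1440

Glue Gus and Faye into one block (2 internal orders), leaving 6 units to arrange in a row.
That gives 2 × 6! = 2 × 720 = 1440.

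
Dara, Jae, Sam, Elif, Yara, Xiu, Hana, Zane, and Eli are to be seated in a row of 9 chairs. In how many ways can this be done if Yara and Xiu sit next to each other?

80640

Treat {Yara, Xiu} as a single unit. There are 8 units to order, and the pair itself can be ordered 2 ways.
That gives 2 × 8! = 2 × 40320 = 80640.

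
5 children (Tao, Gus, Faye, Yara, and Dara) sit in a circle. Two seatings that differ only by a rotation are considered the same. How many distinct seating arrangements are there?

24

Fix one person's seat to break rotational symmetry; the remaining 4 people can be arranged in (4)! = 24 ways.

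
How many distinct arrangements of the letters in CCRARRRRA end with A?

168

Fix A in the last position and arrange the remaining 8 letters.
Those 8 letters have C appearing twice and R appearing 5 times, giving (8)!/(5!·2!) = 168.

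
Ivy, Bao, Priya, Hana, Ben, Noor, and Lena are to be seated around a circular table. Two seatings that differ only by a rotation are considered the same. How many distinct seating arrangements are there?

720

Fix one person's seat to break rotational symmetry; the remaining 6 people can be arranged in (6)! = 720 ways.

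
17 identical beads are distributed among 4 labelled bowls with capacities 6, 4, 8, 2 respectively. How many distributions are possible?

Without the upper bounds there are C(20,3) = 1140 ways to split 17 among 4 bowls.
Subtract solutions that violate a single cap (substitute x_i' = x_i − (cap_i+1)): x_1 ≥ 7 gives C(13,3) = 286; x_2 ≥ 5 gives C(15,3) = 455; x_3 ≥ 9 gives C(11,3) = 165; x_4 ≥ 3 gives C(17,3) = 680. Together 1586.
Add back pairs where two caps are both exceeded: 56 + 4 + 120 + 20 + 220 + 56 = 476.
Subtract triples: 0 + 10 + 0 + 1 = 11.
By inclusion–exclusion the count is 1140 − 1586 + 476 − 11 = 19.

19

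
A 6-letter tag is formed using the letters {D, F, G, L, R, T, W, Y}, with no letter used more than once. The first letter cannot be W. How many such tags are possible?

17640

The first letter has 8−1 = 7 choices (anything except W).
The remaining 5 letters are filled from the other 7 symbols without repetition: 7 × 6 × 5 × 4 × 3 = 2520.
Total: 7 × 2520 = 17640.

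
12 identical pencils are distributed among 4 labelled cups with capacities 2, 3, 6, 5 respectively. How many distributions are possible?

30

By stars and bars, unrestricted non-negative solutions to x_1+…+x_4 = 12 number C(12+3,3) = 455.
Subtract solutions that violate a single cap (substitute x_i' = x_i − (cap_i+1)): x_1 ≥ 3 gives C(12,3) = 220; x_2 ≥ 4 gives C(11,3) = 165; x_3 ≥ 7 gives C(8,3) = 56; x_4 ≥ 6 gives C(9,3) = 84. Together 525.
Add back pairs where two caps are both exceeded: 56 + 10 + 20 + 4 + 10 + 0 = 100.
By inclusion–exclusion the count is 455 − 525 + 100 = 30.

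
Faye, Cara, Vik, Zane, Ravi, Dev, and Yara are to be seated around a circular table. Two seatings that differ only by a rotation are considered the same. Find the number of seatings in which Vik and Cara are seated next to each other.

Glue Vik and Cara into a block (2 internal orders). Seating 6 units around a circle gives (5)! arrangements.
So 2 × (5)! = 2 × 120 = 240.

240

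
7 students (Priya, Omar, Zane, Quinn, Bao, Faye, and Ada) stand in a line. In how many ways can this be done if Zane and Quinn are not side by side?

3600

There are 7! = 5040 arrangements in all. If Zane and Quinn are adjacent, merging them into one block gives 2·(6)! = 1440 arrangements.
Complementary counting: 5040 − 1440 = 3600.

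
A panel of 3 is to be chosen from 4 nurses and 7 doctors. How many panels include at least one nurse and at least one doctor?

126

With no constraint there are C(11,3) = 165 possible selections.
Selections missing a whole group: no nurses → C(7,3) = 35; no doctors → C(4,3) = 4.
Both groups omitted at once is impossible, so 165 − 39 = 126.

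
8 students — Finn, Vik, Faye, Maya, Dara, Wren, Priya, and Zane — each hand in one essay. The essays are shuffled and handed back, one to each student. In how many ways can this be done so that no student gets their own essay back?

14833

Count assignments avoiding every fixed point. For any j of the 8 students fixed to their own essay, the other 8−j can be arranged in (8−j)! ways.
By inclusion–exclusion this is Σ_{j=0}^{8} (−1)^j C(8,j)·(8−j)!.
Computing: 40320 − 40320 + 20160 − 6720 + 1680 − 336 + 56 − 8 + 1 = 14833.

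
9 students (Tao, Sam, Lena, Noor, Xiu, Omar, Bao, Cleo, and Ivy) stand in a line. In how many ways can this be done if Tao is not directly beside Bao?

282240

Of the 9! = 362880 arrangements, those with Tao and Bao adjacent number 2 × 8! = 80640 (treat the pair as a block with 2 internal orders).
Complementary counting: 362880 − 80640 = 282240.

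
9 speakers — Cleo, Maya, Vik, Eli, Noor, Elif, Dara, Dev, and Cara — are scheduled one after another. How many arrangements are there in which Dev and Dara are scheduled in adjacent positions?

Treat {Dev, Dara} as a single unit. There are 8 units to order, and the pair itself can be ordered 2 ways.
That gives 2 × 8! = 2 × 40320 = 80640.

80640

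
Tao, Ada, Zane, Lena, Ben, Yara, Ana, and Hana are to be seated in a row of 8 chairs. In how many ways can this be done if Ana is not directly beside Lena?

30240

Of the 8! = 40320 arrangements, those with Ana and Lena adjacent number 2 × 7! = 10080 (treat the pair as a block with 2 internal orders).
Complementary counting: 40320 − 10080 = 30240.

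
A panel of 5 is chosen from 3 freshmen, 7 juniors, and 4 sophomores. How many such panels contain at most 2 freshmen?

Split by how many freshmen are chosen (0 through 2).
Sum: C(3,0)·C(11,5) + C(3,1)·C(11,4) + C(3,2)·C(11,3) = 462 + 990 + 495 = 1947.

1947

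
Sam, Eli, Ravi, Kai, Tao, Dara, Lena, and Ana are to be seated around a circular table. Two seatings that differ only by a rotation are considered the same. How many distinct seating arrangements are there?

Seat Sam anywhere (absorbing the rotational symmetry), then permute the other 7: (7)! = 5040.

5040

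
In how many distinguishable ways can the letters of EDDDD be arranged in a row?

5

The 5 letters of EDDDD have repeats: D appearing 4 times.
Dividing 5! = 120 by 4! = 24 for the repeated letters gives 5.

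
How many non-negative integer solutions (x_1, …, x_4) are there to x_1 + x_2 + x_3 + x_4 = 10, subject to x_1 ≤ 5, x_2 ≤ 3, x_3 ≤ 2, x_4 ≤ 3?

Without the upper bounds there are C(13,3) = 286 ways to split 10 among 4 variables.
Subtract solutions that violate a single cap (substitute x_i' = x_i − (cap_i+1)): x_1 ≥ 6 gives C(7,3) = 35; x_2 ≥ 4 gives C(9,3) = 84; x_3 ≥ 3 gives C(10,3) = 120; x_4 ≥ 4 gives C(9,3) = 84. Together 323.
Add back pairs where two caps are both exceeded: 1 + 4 + 1 + 20 + 10 + 20 = 56.
By inclusion–exclusion the count is 286 − 323 + 56 = 19.

19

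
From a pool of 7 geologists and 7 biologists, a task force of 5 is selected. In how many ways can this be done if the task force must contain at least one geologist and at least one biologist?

1960

With no constraint there are C(14,5) = 2002 possible selections.
Subtract selections that omit an entire group: no geologists → C(7,5) = 21; no biologists → C(7,5) = 21.
Both groups omitted at once is impossible, so 2002 − 42 = 1960.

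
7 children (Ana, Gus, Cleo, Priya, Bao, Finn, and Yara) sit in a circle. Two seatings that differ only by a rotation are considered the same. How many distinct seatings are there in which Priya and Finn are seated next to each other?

Treat {Priya, Finn} as one unit (2 internal orders) and seat the resulting 6 units around the table: (5)! circular arrangements.
So 2 × (5)! = 2 × 120 = 240.

240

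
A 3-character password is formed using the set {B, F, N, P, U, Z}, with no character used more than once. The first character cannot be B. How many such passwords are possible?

100

The first character has 6−1 = 5 choices (anything except B).
The remaining 2 characters are filled from the other 5 symbols without repetition: 5 × 4 = 20.
Total: 5 × 20 = 100.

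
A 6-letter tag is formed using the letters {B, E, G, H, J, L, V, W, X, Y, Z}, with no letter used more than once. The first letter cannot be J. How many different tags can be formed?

302400

The first letter has 11−1 = 10 choices (anything except J).
The remaining 5 letters are filled from the other 10 symbols without repetition: 10 × 9 × 8 × 7 × 6 = 30240.
Total: 10 × 30240 = 302400.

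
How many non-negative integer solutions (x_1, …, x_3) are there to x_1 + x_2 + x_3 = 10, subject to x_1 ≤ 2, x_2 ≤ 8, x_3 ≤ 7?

21

Ignoring the caps, the number of non-negative solutions to x_1+…+x_3 = 10 is C(12,2) = 66.
Subtract solutions that violate a single cap (substitute x_i' = x_i − (cap_i+1)): x_1 ≥ 3 gives C(9,2) = 36; x_2 ≥ 9 gives C(3,2) = 3; x_3 ≥ 8 gives C(4,2) = 6. Together 45.
No two caps can be exceeded simultaneously, so the pair terms are all 0.
By inclusion–exclusion the count is 66 − 45 + 0 = 21.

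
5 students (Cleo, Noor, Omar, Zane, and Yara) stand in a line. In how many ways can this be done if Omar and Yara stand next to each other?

Place the 3 others and the Omar-Yara pair as 4 objects in a line; the pair has 2 internal arrangements.
That gives 2 × 4! = 2 × 24 = 48.

48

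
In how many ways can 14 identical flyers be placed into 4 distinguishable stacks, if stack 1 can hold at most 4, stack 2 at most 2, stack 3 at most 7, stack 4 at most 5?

Ignoring the caps, the number of non-negative solutions to x_1+…+x_4 = 14 is C(17,3) = 680.
Subtract solutions that violate a single cap (substitute x_i' = x_i − (cap_i+1)): x_1 ≥ 5 gives C(12,3) = 220; x_2 ≥ 3 gives C(14,3) = 364; x_3 ≥ 8 gives C(9,3) = 84; x_4 ≥ 6 gives C(11,3) = 165. Together 833.
Add back pairs where two caps are both exceeded: 84 + 4 + 20 + 20 + 56 + 1 = 185.
Subtract triples: 0 + 1 + 0 + 0 = 1.
By inclusion–exclusion the count is 680 − 833 + 185 − 1 = 31.

31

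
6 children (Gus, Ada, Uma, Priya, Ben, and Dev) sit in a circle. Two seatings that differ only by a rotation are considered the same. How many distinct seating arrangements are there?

Around a circle, 6 distinct people have 6!/6 = (5)! = 120 rotationally distinct seatings.

120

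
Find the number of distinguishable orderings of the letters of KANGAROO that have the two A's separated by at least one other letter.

There are 8!/(2!·2!) = 10080 arrangements of KANGAROO in total.
Arrangements with the A's together: treat AA as one letter, giving (7)!/(2!) = 2520.
Subtracting, 10080 − 2520 = 7560 arrangements keep the A's apart.

7560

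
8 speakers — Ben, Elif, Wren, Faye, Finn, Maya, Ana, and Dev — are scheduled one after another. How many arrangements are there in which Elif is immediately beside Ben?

10080

Glue Elif and Ben into one block (2 internal orders), leaving 7 units to arrange in a row.
So the count is 2·(7)! = 10080.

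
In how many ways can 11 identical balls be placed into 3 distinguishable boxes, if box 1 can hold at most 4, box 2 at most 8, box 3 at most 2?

Without the upper bounds there are C(13,2) = 78 ways to split 11 among 3 boxes.
Subtract solutions that violate a single cap (substitute x_i' = x_i − (cap_i+1)): x_1 ≥ 5 gives C(8,2) = 28; x_2 ≥ 9 gives C(4,2) = 6; x_3 ≥ 3 gives C(10,2) = 45. Together 79.
Add back pairs where two caps are both exceeded: 0 + 10 + 0 = 10.
By inclusion–exclusion the count is 78 − 79 + 10 = 9.

9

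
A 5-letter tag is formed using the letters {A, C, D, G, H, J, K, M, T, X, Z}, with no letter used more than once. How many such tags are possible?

55440

Choose and order 5 of the 11 symbols: the first letter has 11 options, the next 10, and so on down to 7.
11 × 10 × 9 × 8 × 7 = 55440.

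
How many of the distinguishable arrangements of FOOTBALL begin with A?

Fix A in the first position and arrange the remaining 7 letters.
Those 7 letters have L appearing twice and O appearing twice, giving (7)!/(2!·2!) = 1260.

1260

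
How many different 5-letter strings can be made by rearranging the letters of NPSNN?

NPSNN has 5 letters with N appearing 3 times.
So there are 5! / (3!) = 20 distinguishable arrangements.

20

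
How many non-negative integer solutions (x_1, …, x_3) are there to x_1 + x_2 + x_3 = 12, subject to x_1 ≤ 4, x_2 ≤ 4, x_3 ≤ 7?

10

By stars and bars, unrestricted non-negative solutions to x_1+…+x_3 = 12 number C(12+2,2) = 91.
Subtract solutions that violate a single cap (substitute x_i' = x_i − (cap_i+1)): x_1 ≥ 5 gives C(9,2) = 36; x_2 ≥ 5 gives C(9,2) = 36; x_3 ≥ 8 gives C(6,2) = 15. Together 87.
Add back pairs where two caps are both exceeded: 6 + 0 + 0 = 6.
By inclusion–exclusion the count is 91 − 87 + 6 = 10.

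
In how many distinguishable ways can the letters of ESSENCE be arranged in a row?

420

Letter multiplicities in ESSENCE: C×1, E×3, N×1, S×2.
Dividing 7! = 5040 by 3!·2! = 12 for the repeated letters gives 420.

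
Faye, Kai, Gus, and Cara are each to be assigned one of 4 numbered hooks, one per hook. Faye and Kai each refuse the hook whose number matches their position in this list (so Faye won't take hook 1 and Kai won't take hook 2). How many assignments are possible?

14

Let Aᵢ (for i ∈ {1, 2}) be the placements that put person i in their forbidden hook. Any j of these fix j positions, leaving (4−j)! ways to fill the rest, and there are C(2,j) ways to pick which j.
By inclusion–exclusion, the number of valid placements is Σ_{j=0}^{2} (−1)^j C(2,j)·(4−j)!.
Computing: 24 − 12 + 2 = 14.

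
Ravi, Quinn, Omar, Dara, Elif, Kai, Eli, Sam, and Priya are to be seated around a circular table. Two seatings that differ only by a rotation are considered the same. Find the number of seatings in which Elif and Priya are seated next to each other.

10080

Glue Elif and Priya into a block (2 internal orders). Seating 8 units around a circle gives (7)! arrangements.
So 2 × (7)! = 2 × 5040 = 10080.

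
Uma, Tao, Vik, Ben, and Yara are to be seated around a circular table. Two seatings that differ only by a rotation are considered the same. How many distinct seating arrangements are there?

Around a circle, 5 distinct people have 5!/5 = (4)! = 24 rotationally distinct seatings.

24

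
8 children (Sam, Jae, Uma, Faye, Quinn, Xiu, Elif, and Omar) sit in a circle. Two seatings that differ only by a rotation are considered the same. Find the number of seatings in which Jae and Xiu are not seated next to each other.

3600

All circular seatings of 8 people number (7)! = 5040.
Those with Jae next to Xiu: fuse the pair into one unit and seat 7 units around a circle — 2·(6)! = 1440.
Subtracting, 5040 − 1440 = 3600.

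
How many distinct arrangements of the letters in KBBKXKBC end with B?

420

Fix B in the last position and arrange the remaining 7 letters.
Those 7 letters have B appearing twice and K appearing 3 times, giving (7)!/(3!·2!) = 420.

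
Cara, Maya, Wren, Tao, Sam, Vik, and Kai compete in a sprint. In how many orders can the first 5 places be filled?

2520

This is an ordered selection of 5 from 7: P(7,5).
That gives 7 × 6 × 5 × 4 × 3 = 2520.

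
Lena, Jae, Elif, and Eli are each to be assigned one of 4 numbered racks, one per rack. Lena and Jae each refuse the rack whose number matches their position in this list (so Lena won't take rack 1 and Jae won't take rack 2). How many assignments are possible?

14

Let Aᵢ (for i ∈ {1, 2}) be the placements that put person i in their forbidden rack. Any j of these fix j positions, leaving (4−j)! ways to fill the rest, and there are C(2,j) ways to pick which j.
By inclusion–exclusion, the number of valid placements is Σ_{j=0}^{2} (−1)^j C(2,j)·(4−j)!.
Computing: 24 − 12 + 2 = 14.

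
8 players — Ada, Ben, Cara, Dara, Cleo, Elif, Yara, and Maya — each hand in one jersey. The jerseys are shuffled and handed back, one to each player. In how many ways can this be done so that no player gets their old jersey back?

14833

This is the derangement count D_8: permutations of 8 items with no fixed point.
By inclusion–exclusion this is Σ_{j=0}^{8} (−1)^j C(8,j)·(8−j)!.
Computing: 40320 − 40320 + 20160 − 6720 + 1680 − 336 + 56 − 8 + 1 = 14833.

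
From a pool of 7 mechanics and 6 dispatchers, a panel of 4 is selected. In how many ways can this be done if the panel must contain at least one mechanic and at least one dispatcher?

665

Unrestricted: C(13,4) = 715 ways to pick any 4 of the 13.
Subtract selections that omit an entire group: no mechanics → C(6,4) = 15; no dispatchers → C(7,4) = 35.
Both groups omitted at once is impossible, so 715 − 50 = 665.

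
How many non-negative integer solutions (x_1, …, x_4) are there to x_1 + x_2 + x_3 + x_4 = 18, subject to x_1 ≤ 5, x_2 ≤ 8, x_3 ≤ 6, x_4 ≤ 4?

By stars and bars, unrestricted non-negative solutions to x_1+…+x_4 = 18 number C(18+3,3) = 1330.
Subtract solutions that violate a single cap (substitute x_i' = x_i − (cap_i+1)): x_1 ≥ 6 gives C(15,3) = 455; x_2 ≥ 9 gives C(12,3) = 220; x_3 ≥ 7 gives C(14,3) = 364; x_4 ≥ 5 gives C(16,3) = 560. Together 1599.
Add back pairs where two caps are both exceeded: 20 + 56 + 120 + 10 + 35 + 84 = 325.
Subtract triples: 0 + 0 + 1 + 0 = 1.
By inclusion–exclusion the count is 1330 − 1599 + 325 − 1 = 55.

55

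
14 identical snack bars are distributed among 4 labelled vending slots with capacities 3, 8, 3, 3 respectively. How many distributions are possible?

20

By stars and bars, unrestricted non-negative solutions to x_1+…+x_4 = 14 number C(14+3,3) = 680.
Subtract solutions that violate a single cap (substitute x_i' = x_i − (cap_i+1)): x_1 ≥ 4 gives C(13,3) = 286; x_2 ≥ 9 gives C(8,3) = 56; x_3 ≥ 4 gives C(13,3) = 286; x_4 ≥ 4 gives C(13,3) = 286. Together 914.
Add back pairs where two caps are both exceeded: 4 + 84 + 84 + 4 + 4 + 84 = 264.
Subtract triples: 0 + 0 + 10 + 0 = 10.
By inclusion–exclusion the count is 680 − 914 + 264 − 10 = 20.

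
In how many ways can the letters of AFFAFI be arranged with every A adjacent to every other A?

20

Treat the 2 copies of A as a single block. The multiset to arrange is then {AA, F, F, F, I}, 5 items in all.
That gives (5)!/(3!) = 20 arrangements.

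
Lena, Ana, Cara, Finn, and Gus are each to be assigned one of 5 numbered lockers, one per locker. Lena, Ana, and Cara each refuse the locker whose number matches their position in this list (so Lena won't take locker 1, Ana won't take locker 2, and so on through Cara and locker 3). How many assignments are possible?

64

Let Aᵢ (for i ∈ {1, 2, 3}) be the placements that put person i in their forbidden locker. Any j of these fix j positions, leaving (5−j)! ways to fill the rest, and there are C(3,j) ways to pick which j.
By inclusion–exclusion, the number of valid placements is Σ_{j=0}^{3} (−1)^j C(3,j)·(5−j)!.
Computing: 120 − 72 + 18 − 2 = 64.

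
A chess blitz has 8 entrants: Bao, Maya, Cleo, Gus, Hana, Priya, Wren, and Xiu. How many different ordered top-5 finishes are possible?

This is an ordered selection of 5 from 8: P(8,5).
That gives 8 × 7 × 6 × 5 × 4 = 6720.

6720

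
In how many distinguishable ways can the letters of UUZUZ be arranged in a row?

10

The 5 letters of UUZUZ have repeats: U appearing 3 times and Z appearing twice.
So there are 5! / (3!·2!) = 10 distinguishable arrangements.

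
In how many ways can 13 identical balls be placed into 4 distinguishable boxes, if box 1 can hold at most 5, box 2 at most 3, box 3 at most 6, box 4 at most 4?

51

Without the upper bounds there are C(16,3) = 560 ways to split 13 among 4 boxes.
Subtract solutions that violate a single cap (substitute x_i' = x_i − (cap_i+1)): x_1 ≥ 6 gives C(10,3) = 120; x_2 ≥ 4 gives C(12,3) = 220; x_3 ≥ 7 gives C(9,3) = 84; x_4 ≥ 5 gives C(11,3) = 165. Together 589.
Add back pairs where two caps are both exceeded: 20 + 1 + 10 + 10 + 35 + 4 = 80.
By inclusion–exclusion the count is 560 − 589 + 80 = 51.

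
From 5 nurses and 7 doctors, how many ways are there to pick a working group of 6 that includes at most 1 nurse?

112

Split by how many nurses are chosen (0 through 1).
Sum: C(5,0)·C(7,6) + C(5,1)·C(7,5) = 7 + 105 = 112.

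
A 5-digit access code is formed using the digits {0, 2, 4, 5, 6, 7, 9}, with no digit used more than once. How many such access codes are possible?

Choose and order 5 of the 7 symbols: the first digit has 7 options, the next 6, and so on down to 3.
That product is 7 × 6 × 5 × 4 × 3 = 2520.

2520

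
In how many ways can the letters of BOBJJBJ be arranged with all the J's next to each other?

20

Treat the 3 copies of J as a single block. The multiset to arrange is then {JJJ, B, B, B, O}, 5 items in all.
That gives (5)!/(3!) = 20 arrangements.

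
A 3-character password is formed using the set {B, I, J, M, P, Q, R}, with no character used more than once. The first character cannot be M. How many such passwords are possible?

The first character has 7−1 = 6 choices (anything except M).
The remaining 2 characters are filled from the other 6 symbols without repetition: 6 × 5 = 30.
Total: 6 × 30 = 180.

180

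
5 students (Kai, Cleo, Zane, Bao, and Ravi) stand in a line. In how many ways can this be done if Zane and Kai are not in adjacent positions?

72

There are 5! = 120 arrangements in all. If Zane and Kai are adjacent, merging them into one block gives 2·(4)! = 48 arrangements.
Complementary counting: 120 − 48 = 72.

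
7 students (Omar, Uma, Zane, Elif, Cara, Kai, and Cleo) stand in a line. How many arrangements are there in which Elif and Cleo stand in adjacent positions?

1440

Treat {Elif, Cleo} as a single unit. There are 6 units to order, and the pair itself can be ordered 2 ways.
That gives 2 × 6! = 2 × 720 = 1440.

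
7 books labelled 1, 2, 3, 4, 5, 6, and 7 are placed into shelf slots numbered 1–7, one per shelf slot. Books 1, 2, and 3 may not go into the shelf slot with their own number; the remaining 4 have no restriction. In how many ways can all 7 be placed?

3216

Let Aᵢ (for i ∈ {1, 2, 3}) be the placements that put book i in its forbidden shelf slot. Any j of these fix j positions, leaving (7−j)! ways to fill the rest, and there are C(3,j) ways to pick which j.
By inclusion–exclusion, the number of valid placements is Σ_{j=0}^{3} (−1)^j C(3,j)·(7−j)!.
Computing: 5040 − 2160 + 360 − 24 = 3216.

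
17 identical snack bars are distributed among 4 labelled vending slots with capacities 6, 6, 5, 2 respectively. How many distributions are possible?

Without the upper bounds there are C(20,3) = 1140 ways to split 17 among 4 vending slots.
Subtract solutions that violate a single cap (substitute x_i' = x_i − (cap_i+1)): x_1 ≥ 7 gives C(13,3) = 286; x_2 ≥ 7 gives C(13,3) = 286; x_3 ≥ 6 gives C(14,3) = 364; x_4 ≥ 3 gives C(17,3) = 680. Together 1616.
Add back pairs where two caps are both exceeded: 20 + 35 + 120 + 35 + 120 + 165 = 495.
Subtract triples: 0 + 1 + 4 + 4 = 9.
By inclusion–exclusion the count is 1140 − 1616 + 495 − 9 = 10.

10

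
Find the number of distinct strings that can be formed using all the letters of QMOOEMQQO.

5040

QMOOEMQQO has 9 letters with M appearing twice, O appearing 3 times, and Q appearing 3 times.
So there are 9! / (3!·3!·2!) = 5040 distinguishable arrangements.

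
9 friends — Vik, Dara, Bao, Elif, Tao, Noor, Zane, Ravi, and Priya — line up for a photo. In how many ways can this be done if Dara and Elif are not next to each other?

282240

Of the 9! = 362880 arrangements, those with Dara and Elif adjacent number 2 × 8! = 80640 (treat the pair as a block with 2 internal orders).
So 362880 − 80640 = 282240 arrangements keep them apart.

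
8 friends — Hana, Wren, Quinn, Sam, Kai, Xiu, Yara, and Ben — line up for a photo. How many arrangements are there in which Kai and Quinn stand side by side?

10080

Glue Kai and Quinn into one block (2 internal orders), leaving 7 units to arrange in a row.
That gives 2 × 7! = 2 × 5040 = 10080.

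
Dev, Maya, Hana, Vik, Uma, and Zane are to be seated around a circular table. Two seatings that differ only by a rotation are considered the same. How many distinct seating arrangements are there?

Around a circle, 6 distinct people have 6!/6 = (5)! = 120 rotationally distinct seatings.

120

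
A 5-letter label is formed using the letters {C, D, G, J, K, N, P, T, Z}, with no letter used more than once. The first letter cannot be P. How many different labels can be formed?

13440

The first letter has 9−1 = 8 choices (anything except P).
The remaining 4 letters are filled from the other 8 symbols without repetition: 8 × 7 × 6 × 5 = 1680.
Total: 8 × 1680 = 13440.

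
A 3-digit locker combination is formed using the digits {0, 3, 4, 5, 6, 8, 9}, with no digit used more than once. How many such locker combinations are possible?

210

Choose and order 3 of the 7 symbols: the first digit has 7 options, the next 6, then 5.
That product is 7 × 6 × 5 = 210.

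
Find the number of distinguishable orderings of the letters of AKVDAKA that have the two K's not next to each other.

300

There are 7!/(3!·2!) = 420 arrangements of AKVDAKA in total.
If the two K's are adjacent, glue them into one block, leaving 6 items to arrange: (6)!/(3!) = 120 ways.
Subtracting, 420 − 120 = 300 arrangements keep the K's apart.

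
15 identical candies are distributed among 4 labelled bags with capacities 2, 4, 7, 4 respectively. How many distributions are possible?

10

Ignoring the caps, the number of non-negative solutions to x_1+…+x_4 = 15 is C(18,3) = 816.
Subtract solutions that violate a single cap (substitute x_i' = x_i − (cap_i+1)): x_1 ≥ 3 gives C(15,3) = 455; x_2 ≥ 5 gives C(13,3) = 286; x_3 ≥ 8 gives C(10,3) = 120; x_4 ≥ 5 gives C(13,3) = 286. Together 1147.
Add back pairs where two caps are both exceeded: 120 + 35 + 120 + 10 + 56 + 10 = 351.
Subtract triples: 0 + 10 + 0 + 0 = 10.
By inclusion–exclusion the count is 816 − 1147 + 351 − 10 = 10.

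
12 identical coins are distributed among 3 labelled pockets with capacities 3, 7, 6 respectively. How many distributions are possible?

By stars and bars, unrestricted non-negative solutions to x_1+…+x_3 = 12 number C(12+2,2) = 91.
Subtract solutions that violate a single cap (substitute x_i' = x_i − (cap_i+1)): x_1 ≥ 4 gives C(10,2) = 45; x_2 ≥ 8 gives C(6,2) = 15; x_3 ≥ 7 gives C(7,2) = 21. Together 81.
Add back pairs where two caps are both exceeded: 1 + 3 + 0 = 4.
By inclusion–exclusion the count is 91 − 81 + 4 = 14.

14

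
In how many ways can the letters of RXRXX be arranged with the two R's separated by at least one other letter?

6

There are 5!/(3!·2!) = 10 arrangements of RXRXX in total.
Arrangements with the R's together: treat RR as one letter, giving (4)!/(3!) = 4.
Hence 10 − 4 = 6.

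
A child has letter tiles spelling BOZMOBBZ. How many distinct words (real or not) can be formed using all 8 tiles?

Letter multiplicities in BOZMOBBZ: B×3, M×1, O×2, Z×2.
Dividing 8! = 40320 by 3!·2!·2! = 24 for the repeated letters gives 1680.

1680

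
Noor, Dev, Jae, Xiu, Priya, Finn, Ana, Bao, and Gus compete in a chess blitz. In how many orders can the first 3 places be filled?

This is an ordered selection of 3 from 9: P(9,3).
That gives 9 × 8 × 7 = 504.

504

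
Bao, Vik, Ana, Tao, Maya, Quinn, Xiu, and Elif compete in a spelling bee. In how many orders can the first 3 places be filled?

336

There are 8 choices for 1st place, 7 for 2nd, and 6 for 3rd.
That gives 8 × 7 × 6 = 336.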